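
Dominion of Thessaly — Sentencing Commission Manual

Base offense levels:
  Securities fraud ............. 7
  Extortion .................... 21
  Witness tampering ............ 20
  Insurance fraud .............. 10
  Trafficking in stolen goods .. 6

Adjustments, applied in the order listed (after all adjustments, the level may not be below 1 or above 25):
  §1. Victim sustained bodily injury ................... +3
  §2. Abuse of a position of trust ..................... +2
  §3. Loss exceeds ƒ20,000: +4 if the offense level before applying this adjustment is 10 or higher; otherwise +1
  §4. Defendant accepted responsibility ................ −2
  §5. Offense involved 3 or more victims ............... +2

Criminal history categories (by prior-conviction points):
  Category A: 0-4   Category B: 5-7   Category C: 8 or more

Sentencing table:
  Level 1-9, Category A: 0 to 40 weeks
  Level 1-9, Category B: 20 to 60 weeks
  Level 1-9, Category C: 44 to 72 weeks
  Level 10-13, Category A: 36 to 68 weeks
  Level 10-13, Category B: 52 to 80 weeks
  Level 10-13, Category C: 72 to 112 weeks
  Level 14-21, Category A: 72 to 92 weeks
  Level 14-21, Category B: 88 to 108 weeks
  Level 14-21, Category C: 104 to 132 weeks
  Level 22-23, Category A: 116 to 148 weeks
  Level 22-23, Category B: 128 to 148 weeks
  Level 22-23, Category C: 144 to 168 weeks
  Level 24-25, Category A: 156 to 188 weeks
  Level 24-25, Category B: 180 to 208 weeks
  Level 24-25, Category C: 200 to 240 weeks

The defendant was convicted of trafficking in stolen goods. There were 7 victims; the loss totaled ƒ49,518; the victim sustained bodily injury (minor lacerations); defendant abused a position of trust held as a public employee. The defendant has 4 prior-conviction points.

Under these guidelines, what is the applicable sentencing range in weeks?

72-92 weeks

Base offense level for trafficking in stolen goods: 6.
§1 applies: 6 + 3 = 9.
§2 applies: 9 + 2 = 11.
§3 applies (level before this adjustment is 11 ≥ 10, so +4): 11 + 4 = 15.
§4 does not apply.
§5 applies: 15 + 2 = 17.
Final offense level: 17.
Criminal history: 4 prior points → Category A (0-4).
Level 17 falls in the 14-21 band.
Grid: Level 14-21 × Category A = 72-92 weeks.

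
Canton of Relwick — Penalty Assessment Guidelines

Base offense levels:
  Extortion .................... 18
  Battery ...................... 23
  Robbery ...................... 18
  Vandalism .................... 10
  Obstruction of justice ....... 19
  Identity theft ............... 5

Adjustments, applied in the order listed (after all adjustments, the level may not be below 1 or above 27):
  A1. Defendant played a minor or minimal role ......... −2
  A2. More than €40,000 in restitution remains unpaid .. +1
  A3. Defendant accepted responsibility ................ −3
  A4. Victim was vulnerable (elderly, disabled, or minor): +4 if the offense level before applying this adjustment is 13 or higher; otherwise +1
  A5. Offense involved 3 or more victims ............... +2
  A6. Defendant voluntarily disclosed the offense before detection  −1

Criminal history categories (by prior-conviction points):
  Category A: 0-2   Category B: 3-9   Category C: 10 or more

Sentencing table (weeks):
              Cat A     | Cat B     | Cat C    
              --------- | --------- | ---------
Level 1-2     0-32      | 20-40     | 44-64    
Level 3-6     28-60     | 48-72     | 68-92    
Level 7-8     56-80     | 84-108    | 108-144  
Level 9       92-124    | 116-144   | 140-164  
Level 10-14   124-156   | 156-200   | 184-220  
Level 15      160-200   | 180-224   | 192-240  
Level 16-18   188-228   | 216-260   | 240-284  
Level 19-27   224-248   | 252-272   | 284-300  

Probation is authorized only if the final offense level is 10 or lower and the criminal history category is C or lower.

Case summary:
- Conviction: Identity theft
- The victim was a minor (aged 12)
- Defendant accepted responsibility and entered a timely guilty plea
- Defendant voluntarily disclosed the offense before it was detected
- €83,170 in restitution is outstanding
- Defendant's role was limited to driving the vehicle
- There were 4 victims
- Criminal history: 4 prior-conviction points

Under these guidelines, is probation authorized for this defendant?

Yes

Base offense level for identity theft: 5.
A1 applies: 5 − 2 = 3.
A2 applies: 3 + 1 = 4.
A3 applies: 4 − 3 = 1.
A4 applies (level before this adjustment is 1 < 13, so +1): 1 + 1 = 2.
A5 applies: 2 + 2 = 4.
A6 applies: 4 − 1 = 3.
Final offense level: 3.
Criminal history: 4 prior points → Category B (3-9).
Level 3 falls in the 3-6 band.
Grid: Level 3-6 × Category B = 48-72 weeks.
Probation check: level 3 ≤ 10 and category B ≤ C → eligible.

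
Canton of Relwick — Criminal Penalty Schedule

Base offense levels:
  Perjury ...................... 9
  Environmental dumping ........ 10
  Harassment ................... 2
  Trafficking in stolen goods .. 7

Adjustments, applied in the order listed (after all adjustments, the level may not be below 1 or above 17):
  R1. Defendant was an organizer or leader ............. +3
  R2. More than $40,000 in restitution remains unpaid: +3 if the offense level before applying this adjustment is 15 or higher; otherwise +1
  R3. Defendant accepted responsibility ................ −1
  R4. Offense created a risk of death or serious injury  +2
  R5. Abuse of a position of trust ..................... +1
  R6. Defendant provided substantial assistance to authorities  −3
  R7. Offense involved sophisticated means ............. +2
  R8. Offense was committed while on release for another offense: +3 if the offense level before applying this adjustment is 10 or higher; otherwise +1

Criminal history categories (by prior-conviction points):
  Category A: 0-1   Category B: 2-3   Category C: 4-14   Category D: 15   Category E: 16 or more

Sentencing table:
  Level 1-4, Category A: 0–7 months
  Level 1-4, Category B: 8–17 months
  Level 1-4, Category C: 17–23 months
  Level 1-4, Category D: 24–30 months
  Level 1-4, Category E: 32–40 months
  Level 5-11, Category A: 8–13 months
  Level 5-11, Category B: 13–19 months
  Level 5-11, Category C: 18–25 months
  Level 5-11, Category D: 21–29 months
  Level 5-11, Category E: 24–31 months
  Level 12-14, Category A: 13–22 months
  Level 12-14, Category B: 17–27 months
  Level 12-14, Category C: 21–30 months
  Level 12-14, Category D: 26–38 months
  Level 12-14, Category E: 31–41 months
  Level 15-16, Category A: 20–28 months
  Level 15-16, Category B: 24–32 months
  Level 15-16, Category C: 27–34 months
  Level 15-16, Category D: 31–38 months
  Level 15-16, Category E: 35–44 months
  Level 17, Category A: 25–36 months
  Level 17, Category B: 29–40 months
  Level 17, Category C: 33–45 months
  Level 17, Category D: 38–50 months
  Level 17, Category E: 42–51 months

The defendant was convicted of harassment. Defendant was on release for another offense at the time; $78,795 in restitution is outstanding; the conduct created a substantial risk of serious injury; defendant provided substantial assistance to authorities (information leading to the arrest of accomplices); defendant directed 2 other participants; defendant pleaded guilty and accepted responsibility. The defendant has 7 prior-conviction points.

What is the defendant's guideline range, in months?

Base offense level for harassment: 2.
R1 applies: 2 + 3 = 5.
R2 applies (level before this adjustment is 5 < 15, so +1): 5 + 1 = 6.
R3 applies: 6 − 1 = 5.
R4 applies: 5 + 2 = 7.
R6 applies: 7 − 3 = 4.
R7 does not apply.
R8 applies (level before this adjustment is 4 < 10, so +1): 4 + 1 = 5.
Final offense level: 5.
Criminal history: 7 prior points → Category C (4-14).
Level 5 falls in the 5-11 band.
Grid: Level 5-11 × Category C = 18-25 months.

18-25 months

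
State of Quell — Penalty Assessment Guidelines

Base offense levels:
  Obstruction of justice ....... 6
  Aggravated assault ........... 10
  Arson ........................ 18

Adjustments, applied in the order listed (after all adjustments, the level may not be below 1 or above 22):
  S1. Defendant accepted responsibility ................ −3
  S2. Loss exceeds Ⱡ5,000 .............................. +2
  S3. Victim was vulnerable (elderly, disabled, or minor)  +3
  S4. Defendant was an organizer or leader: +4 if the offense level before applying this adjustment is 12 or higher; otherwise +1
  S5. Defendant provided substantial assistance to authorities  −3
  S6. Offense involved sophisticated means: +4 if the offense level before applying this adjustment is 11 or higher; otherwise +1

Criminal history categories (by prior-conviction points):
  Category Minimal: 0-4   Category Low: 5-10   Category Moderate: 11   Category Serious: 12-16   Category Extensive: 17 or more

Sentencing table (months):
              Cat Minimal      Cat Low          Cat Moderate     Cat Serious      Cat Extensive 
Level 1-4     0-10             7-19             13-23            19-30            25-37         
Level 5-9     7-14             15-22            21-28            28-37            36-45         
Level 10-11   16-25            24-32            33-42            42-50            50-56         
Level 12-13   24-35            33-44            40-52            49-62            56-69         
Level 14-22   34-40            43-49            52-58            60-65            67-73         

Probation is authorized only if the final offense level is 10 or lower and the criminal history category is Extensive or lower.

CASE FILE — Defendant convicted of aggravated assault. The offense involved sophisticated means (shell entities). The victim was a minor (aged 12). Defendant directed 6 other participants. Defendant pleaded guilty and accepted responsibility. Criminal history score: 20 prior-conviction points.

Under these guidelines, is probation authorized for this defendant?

Base offense level for aggravated assault: 10.
S1 applies: 10 − 3 = 7.
S3 applies: 7 + 3 = 10.
S4 applies (level before this adjustment is 10 < 12, so +1): 10 + 1 = 11.
S6 applies (level before this adjustment is 11 ≥ 11, so +4): 11 + 4 = 15.
Final offense level: 15.
Criminal history: 20 prior points → Category Extensive (17+).
Level 15 falls in the 14-22 band.
Grid: Level 14-22 × Category Extensive = 67-73 months.
Probation check: level 15 > 10 and category Extensive ≤ Extensive → not eligible.

No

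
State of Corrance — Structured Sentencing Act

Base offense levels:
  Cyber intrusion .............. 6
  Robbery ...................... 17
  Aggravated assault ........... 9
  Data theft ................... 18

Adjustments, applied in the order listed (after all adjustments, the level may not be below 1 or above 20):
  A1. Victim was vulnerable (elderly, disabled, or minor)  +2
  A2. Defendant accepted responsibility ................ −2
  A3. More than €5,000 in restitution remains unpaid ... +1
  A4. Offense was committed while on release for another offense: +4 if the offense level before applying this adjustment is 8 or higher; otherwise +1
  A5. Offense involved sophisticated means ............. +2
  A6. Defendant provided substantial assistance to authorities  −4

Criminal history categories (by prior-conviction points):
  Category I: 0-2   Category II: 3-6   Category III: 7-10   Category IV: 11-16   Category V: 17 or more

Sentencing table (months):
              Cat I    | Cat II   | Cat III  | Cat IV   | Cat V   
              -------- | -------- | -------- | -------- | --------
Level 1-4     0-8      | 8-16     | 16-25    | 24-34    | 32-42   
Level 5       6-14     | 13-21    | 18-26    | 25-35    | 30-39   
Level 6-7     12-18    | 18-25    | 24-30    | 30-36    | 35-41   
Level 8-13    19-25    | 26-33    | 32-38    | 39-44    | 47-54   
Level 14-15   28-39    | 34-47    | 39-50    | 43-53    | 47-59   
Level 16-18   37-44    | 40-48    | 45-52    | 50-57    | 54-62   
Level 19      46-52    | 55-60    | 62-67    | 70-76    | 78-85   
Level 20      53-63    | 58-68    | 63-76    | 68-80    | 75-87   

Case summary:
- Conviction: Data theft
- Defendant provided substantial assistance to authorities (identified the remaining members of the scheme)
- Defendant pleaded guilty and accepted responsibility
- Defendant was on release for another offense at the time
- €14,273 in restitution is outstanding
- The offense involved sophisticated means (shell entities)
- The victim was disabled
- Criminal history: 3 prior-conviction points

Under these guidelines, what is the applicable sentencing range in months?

58-68 months

Base offense level for data theft: 18.
A1 applies: 18 + 2 = 20.
A2 applies: 20 − 2 = 18.
A3 applies: 18 + 1 = 19.
A4 applies (level before this adjustment is 19 ≥ 8, so +4): 19 + 4 = 23.
A5 applies: 23 + 2 = 25.
A6 applies: 25 − 4 = 21.
Level 21 exceeds the maximum of 20; capped at 20.
Final offense level: 20.
Criminal history: 3 prior points → Category II (3-6).
Level 20 falls in the 20 band.
Grid: Level 20 × Category II = 58-68 months.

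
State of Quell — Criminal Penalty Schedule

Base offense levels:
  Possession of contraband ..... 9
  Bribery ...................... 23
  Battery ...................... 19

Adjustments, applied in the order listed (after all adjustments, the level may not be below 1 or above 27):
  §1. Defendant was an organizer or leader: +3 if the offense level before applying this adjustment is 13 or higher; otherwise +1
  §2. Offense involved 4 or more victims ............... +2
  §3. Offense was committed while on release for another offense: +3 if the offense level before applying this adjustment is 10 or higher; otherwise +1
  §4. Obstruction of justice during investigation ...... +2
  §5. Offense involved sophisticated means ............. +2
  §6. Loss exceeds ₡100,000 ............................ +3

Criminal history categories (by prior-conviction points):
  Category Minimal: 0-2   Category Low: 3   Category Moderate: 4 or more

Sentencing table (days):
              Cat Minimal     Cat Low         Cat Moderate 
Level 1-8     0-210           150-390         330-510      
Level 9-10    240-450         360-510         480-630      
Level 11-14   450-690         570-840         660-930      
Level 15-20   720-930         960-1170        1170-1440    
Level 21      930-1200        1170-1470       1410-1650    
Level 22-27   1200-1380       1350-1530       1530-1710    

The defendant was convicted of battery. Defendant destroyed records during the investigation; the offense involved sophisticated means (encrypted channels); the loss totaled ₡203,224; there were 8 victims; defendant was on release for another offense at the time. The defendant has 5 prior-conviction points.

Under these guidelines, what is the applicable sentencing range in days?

1530-1710 days

Base offense level for battery: 19.
§2 applies: 19 + 2 = 21.
§3 applies (level before this adjustment is 21 ≥ 10, so +3): 21 + 3 = 24.
§4 applies: 24 + 2 = 26.
§5 applies: 26 + 2 = 28.
§6 applies: 28 + 3 = 31.
Level 31 exceeds the maximum of 27; capped at 27.
Final offense level: 27.
Criminal history: 5 prior points → Category Moderate (4+).
Level 27 falls in the 22-27 band.
Grid: Level 22-27 × Category Moderate = 1530-1710 days.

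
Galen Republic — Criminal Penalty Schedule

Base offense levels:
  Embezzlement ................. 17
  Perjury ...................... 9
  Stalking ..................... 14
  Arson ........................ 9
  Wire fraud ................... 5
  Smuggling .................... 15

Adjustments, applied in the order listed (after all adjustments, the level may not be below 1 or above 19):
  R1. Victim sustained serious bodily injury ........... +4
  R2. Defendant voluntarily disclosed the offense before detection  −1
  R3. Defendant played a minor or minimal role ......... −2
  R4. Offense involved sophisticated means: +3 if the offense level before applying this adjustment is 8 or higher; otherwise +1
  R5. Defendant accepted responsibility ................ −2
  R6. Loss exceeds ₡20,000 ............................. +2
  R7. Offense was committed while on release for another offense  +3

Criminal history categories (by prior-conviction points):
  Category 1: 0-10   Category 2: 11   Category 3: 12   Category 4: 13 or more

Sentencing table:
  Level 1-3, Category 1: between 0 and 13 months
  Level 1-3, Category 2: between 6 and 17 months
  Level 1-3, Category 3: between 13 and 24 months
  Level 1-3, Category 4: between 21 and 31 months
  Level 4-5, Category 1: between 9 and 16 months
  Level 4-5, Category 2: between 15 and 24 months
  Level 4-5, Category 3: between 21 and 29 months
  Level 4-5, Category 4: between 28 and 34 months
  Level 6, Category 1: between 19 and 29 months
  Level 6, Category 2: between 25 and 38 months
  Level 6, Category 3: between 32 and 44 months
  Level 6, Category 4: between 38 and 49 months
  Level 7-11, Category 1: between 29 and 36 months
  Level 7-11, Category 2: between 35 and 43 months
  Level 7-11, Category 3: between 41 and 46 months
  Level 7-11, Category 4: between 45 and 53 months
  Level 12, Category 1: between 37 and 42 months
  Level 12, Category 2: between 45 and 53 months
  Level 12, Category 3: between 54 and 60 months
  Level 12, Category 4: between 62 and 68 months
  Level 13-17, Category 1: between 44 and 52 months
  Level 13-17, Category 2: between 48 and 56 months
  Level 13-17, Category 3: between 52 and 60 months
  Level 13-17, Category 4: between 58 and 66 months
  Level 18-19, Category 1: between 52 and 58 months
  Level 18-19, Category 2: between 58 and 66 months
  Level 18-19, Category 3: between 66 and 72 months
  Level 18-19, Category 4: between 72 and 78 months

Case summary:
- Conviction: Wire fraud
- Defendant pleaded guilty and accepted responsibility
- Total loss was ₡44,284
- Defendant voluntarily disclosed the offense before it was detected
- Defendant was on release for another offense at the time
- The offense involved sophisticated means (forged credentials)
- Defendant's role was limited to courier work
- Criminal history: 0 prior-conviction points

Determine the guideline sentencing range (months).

Base offense level for wire fraud: 5.
R1 does not apply.
R2 applies: 5 − 1 = 4.
R3 applies: 4 − 2 = 2.
R4 applies (level before this adjustment is 2 < 8, so +1): 2 + 1 = 3.
R5 applies: 3 − 2 = 1.
R6 applies: 1 + 2 = 3.
R7 applies: 3 + 3 = 6.
Final offense level: 6.
Criminal history: 0 prior points → Category 1 (0-10).
Level 6 falls in the 6 band.
Grid: Level 6 × Category 1 = 19-29 months.

19-29 months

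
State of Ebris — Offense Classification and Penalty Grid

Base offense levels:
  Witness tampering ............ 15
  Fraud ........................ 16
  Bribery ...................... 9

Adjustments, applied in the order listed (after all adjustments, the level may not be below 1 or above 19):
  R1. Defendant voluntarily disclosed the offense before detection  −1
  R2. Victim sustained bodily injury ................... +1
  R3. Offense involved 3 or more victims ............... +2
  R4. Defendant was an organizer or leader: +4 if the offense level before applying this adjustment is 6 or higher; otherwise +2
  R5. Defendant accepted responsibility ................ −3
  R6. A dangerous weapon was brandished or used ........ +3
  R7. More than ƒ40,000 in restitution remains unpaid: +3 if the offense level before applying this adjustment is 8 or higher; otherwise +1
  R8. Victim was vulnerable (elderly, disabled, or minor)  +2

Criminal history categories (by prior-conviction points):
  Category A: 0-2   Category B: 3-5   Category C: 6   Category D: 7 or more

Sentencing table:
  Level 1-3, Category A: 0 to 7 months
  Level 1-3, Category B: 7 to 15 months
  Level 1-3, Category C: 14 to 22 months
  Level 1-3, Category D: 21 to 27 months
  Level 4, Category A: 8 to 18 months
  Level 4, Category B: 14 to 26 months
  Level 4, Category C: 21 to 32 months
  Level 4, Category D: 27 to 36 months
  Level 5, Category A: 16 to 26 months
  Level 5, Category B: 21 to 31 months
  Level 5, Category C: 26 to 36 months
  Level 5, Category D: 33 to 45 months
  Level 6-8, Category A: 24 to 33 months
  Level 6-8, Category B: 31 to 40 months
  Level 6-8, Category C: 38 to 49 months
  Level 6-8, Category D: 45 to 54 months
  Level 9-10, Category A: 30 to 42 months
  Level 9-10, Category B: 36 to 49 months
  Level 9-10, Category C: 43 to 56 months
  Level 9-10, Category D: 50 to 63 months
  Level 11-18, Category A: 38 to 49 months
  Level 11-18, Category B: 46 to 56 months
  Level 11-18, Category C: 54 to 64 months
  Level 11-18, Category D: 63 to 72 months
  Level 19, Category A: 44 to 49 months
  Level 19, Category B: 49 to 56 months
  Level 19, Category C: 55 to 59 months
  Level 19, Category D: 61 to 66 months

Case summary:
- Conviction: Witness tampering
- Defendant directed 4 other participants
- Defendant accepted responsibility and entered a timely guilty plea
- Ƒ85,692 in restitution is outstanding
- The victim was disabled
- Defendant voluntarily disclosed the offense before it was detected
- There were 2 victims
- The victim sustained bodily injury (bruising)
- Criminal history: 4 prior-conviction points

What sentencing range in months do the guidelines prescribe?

49-56 months

Base offense level for witness tampering: 15.
R1 applies: 15 − 1 = 14.
R2 applies: 14 + 1 = 15.
R3 does not apply.
R4 applies (level before this adjustment is 15 ≥ 6, so +4): 15 + 4 = 19.
R5 applies: 19 − 3 = 16.
R7 applies (level before this adjustment is 16 ≥ 8, so +3): 16 + 3 = 19.
R8 applies: 19 + 2 = 21.
Level 21 exceeds the maximum of 19; capped at 19.
Final offense level: 19.
Criminal history: 4 prior points → Category B (3-5).
Level 19 falls in the 19 band.
Grid: Level 19 × Category B = 49-56 months.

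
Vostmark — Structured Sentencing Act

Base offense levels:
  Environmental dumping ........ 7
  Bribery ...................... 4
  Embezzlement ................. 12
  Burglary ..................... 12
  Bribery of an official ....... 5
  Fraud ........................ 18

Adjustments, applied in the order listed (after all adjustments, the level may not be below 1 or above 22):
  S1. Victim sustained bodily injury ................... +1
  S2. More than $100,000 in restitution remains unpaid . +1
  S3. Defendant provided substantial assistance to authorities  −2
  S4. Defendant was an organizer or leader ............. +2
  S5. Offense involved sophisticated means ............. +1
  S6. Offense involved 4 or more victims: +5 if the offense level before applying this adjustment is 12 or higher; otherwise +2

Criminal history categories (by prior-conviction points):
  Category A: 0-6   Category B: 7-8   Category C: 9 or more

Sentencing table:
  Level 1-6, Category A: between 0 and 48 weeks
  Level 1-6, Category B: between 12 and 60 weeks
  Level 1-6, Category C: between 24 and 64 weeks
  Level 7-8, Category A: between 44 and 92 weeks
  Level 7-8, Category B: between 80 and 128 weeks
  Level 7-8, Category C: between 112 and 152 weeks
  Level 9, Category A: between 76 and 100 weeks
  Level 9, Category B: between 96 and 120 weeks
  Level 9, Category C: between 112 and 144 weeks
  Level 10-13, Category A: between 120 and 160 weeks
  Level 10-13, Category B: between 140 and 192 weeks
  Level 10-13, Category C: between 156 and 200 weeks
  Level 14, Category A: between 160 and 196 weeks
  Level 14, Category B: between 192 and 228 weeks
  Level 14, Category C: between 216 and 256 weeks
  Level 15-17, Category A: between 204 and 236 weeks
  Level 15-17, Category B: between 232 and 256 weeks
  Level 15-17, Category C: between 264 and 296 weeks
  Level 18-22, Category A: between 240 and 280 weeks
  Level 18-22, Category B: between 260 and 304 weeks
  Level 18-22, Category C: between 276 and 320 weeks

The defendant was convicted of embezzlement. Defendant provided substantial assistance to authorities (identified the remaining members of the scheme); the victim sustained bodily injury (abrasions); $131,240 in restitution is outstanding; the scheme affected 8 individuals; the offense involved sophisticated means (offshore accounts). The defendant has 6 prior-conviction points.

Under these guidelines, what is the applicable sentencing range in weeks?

Base offense level for embezzlement: 12.
S1 applies: 12 + 1 = 13.
S2 applies: 13 + 1 = 14.
S3 applies: 14 − 2 = 12.
S5 applies: 12 + 1 = 13.
S6 applies (level before this adjustment is 13 ≥ 12, so +5): 13 + 5 = 18.
Final offense level: 18.
Criminal history: 6 prior points → Category A (0-6).
Level 18 falls in the 18-22 band.
Grid: Level 18-22 × Category A = 240-280 weeks.

240-280 weeks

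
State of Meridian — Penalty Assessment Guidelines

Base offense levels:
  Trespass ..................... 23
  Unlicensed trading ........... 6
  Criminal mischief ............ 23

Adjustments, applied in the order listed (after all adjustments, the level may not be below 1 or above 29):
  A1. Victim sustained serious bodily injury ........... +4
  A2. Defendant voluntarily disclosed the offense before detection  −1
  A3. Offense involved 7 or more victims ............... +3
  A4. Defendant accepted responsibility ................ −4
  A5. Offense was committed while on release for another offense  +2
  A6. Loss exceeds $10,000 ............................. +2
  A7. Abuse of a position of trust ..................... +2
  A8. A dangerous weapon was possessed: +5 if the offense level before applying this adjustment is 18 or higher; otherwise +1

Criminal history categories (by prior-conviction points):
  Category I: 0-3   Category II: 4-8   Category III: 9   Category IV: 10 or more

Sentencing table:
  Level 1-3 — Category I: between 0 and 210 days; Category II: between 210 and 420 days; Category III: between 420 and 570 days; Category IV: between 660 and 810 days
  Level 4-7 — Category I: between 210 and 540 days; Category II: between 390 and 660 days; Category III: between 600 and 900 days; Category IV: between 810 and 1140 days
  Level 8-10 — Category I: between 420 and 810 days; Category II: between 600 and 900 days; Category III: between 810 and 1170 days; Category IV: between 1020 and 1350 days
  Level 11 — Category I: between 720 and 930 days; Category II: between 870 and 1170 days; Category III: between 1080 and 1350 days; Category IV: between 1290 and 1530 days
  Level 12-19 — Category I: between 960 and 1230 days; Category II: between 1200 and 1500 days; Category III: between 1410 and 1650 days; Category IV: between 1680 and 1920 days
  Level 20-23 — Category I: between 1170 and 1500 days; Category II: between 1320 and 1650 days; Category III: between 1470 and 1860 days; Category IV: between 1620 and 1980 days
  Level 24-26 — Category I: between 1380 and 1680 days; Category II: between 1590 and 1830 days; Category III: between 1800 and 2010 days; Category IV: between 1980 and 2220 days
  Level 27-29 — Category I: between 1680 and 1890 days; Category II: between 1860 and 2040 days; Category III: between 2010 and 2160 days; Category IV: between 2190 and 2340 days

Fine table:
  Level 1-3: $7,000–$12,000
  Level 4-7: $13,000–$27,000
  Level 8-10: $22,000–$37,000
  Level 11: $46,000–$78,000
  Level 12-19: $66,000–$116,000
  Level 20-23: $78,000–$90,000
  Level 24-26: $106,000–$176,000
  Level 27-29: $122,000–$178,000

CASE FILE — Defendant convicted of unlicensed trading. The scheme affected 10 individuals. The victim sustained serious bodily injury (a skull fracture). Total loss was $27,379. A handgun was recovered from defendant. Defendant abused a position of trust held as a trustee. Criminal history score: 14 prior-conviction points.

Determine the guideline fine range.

Base offense level for unlicensed trading: 6.
A1 applies: 6 + 4 = 10.
A2 does not apply.
A3 applies: 10 + 3 = 13.
A5 does not apply.
A6 applies: 13 + 2 = 15.
A7 applies: 15 + 2 = 17.
A8 applies (level before this adjustment is 17 < 18, so +1): 17 + 1 = 18.
Final offense level: 18.
Level 18 falls in the 12-19 band.
Fine table: Level 12-19 → $66,000–$116,000.

$66,000–$116,000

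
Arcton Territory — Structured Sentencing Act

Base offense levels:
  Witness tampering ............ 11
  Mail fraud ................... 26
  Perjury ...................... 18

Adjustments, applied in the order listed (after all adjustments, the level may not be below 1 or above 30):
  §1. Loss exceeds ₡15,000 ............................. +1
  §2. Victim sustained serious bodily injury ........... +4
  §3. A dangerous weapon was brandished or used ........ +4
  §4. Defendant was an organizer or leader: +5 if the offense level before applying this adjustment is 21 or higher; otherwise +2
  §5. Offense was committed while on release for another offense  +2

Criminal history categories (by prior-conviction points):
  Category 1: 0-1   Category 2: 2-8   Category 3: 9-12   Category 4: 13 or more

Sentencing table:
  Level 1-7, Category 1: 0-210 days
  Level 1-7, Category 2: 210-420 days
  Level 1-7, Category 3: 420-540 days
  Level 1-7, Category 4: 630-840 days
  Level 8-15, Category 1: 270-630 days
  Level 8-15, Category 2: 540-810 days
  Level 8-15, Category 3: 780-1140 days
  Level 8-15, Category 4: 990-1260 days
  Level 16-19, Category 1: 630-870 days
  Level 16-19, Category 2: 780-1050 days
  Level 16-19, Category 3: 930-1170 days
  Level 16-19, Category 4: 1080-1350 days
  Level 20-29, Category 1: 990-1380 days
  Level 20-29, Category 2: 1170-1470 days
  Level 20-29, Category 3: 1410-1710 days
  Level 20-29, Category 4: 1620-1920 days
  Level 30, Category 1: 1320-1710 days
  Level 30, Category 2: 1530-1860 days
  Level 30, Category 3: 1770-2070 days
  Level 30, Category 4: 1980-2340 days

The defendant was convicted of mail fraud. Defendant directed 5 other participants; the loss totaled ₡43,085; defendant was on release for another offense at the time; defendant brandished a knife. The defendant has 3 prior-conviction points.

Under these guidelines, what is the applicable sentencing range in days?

Base offense level for mail fraud: 26.
§1 applies: 26 + 1 = 27.
§2 does not apply.
§3 applies: 27 + 4 = 31.
§4 applies (level before this adjustment is 31 ≥ 21, so +5): 31 + 5 = 36.
§5 applies: 36 + 2 = 38.
Level 38 exceeds the maximum of 30; capped at 30.
Final offense level: 30.
Criminal history: 3 prior points → Category 2 (2-8).
Level 30 falls in the 30 band.
Grid: Level 30 × Category 2 = 1530-1860 days.

1530-1860 days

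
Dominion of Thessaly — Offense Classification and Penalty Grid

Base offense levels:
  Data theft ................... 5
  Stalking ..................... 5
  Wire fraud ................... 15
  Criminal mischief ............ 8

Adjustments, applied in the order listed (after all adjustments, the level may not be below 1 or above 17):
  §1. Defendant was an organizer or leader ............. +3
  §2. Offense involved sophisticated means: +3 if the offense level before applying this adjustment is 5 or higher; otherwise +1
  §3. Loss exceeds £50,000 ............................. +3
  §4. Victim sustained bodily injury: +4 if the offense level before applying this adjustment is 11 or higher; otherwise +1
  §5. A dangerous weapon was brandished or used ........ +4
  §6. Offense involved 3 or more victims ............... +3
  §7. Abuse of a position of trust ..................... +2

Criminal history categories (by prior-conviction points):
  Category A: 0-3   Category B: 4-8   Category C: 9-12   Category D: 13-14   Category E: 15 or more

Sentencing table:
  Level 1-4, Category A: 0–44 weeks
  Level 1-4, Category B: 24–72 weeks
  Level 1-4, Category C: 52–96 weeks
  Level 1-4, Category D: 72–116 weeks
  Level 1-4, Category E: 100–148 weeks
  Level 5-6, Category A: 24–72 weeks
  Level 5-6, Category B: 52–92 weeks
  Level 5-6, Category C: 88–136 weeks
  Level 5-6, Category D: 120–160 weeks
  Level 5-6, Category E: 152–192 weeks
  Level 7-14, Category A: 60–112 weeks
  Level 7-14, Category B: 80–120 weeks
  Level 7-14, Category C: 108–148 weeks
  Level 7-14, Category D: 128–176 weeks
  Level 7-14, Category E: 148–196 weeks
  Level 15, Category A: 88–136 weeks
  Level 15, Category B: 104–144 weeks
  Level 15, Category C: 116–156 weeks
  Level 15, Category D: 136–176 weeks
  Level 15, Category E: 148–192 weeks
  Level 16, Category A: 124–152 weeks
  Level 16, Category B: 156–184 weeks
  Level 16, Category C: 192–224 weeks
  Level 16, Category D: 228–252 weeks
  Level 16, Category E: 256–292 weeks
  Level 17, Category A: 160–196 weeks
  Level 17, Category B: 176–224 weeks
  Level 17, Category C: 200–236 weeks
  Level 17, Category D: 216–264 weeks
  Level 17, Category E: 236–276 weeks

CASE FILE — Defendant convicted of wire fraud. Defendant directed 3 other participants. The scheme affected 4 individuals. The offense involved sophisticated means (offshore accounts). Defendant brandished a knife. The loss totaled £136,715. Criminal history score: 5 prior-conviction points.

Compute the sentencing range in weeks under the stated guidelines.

Base offense level for wire fraud: 15.
§1 applies: 15 + 3 = 18.
§2 applies (level before this adjustment is 18 ≥ 5, so +3): 18 + 3 = 21.
§3 applies: 21 + 3 = 24.
§4 does not apply.
§5 applies: 24 + 4 = 28.
§6 applies: 28 + 3 = 31.
§7 does not apply.
Level 31 exceeds the maximum of 17; capped at 17.
Final offense level: 17.
Criminal history: 5 prior points → Category B (4-8).
Level 17 falls in the 17 band.
Grid: Level 17 × Category B = 176-224 weeks.

176-224 weeks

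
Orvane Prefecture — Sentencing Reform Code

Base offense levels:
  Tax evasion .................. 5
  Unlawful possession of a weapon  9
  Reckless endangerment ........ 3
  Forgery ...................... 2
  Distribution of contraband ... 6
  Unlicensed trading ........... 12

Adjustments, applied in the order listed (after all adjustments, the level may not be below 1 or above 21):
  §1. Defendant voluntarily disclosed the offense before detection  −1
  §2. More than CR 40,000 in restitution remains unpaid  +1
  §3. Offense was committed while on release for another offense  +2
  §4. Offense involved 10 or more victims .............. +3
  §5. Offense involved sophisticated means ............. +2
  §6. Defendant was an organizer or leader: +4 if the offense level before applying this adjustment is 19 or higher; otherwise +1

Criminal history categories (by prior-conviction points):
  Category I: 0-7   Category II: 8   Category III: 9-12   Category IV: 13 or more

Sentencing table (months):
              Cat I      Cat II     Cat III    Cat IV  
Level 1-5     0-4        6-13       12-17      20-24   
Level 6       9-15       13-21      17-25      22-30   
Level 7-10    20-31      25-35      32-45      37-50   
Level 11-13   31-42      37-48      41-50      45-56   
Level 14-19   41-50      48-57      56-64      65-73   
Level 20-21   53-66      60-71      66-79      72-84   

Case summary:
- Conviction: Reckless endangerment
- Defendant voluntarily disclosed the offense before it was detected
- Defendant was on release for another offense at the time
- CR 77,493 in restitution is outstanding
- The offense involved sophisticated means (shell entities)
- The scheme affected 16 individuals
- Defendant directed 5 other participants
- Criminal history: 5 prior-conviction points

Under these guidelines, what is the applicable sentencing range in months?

31-42 months

Base offense level for reckless endangerment: 3.
§1 applies: 3 − 1 = 2.
§2 applies: 2 + 1 = 3.
§3 applies: 3 + 2 = 5.
§4 applies: 5 + 3 = 8.
§5 applies: 8 + 2 = 10.
§6 applies (level before this adjustment is 10 < 19, so +1): 10 + 1 = 11.
Final offense level: 11.
Criminal history: 5 prior points → Category I (0-7).
Level 11 falls in the 11-13 band.
Grid: Level 11-13 × Category I = 31-42 months.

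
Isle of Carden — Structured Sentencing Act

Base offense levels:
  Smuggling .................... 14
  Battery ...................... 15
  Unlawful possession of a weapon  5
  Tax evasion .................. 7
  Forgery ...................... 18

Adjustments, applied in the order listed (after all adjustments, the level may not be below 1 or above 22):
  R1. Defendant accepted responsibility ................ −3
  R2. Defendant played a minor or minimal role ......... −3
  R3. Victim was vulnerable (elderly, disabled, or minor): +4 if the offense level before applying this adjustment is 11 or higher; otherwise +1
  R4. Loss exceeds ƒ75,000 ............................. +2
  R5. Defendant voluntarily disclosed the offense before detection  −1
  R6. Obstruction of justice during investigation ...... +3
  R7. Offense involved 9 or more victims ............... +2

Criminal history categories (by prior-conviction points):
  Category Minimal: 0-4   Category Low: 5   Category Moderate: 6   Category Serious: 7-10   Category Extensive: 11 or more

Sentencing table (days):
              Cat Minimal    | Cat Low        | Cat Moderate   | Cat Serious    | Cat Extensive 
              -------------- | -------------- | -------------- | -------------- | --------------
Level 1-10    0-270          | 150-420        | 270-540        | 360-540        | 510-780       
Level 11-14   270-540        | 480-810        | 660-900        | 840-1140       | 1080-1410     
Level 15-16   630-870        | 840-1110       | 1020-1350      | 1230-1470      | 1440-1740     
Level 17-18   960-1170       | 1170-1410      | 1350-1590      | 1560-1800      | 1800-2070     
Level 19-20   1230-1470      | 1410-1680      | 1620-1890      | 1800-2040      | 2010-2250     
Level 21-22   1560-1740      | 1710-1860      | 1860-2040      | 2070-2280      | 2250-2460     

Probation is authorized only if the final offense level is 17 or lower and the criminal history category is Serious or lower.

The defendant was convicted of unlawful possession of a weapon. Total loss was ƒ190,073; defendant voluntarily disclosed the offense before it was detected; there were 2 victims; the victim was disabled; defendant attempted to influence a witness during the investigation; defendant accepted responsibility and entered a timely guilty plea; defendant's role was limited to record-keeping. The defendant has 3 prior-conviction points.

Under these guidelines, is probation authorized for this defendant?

Base offense level for unlawful possession of a weapon: 5.
R1 applies: 5 − 3 = 2.
R2 applies: 2 − 3 = -1.
R3 applies (level before this adjustment is -1 < 11, so +1): -1 + 1 = 0.
R4 applies: 0 + 2 = 2.
R5 applies: 2 − 1 = 1.
R6 applies: 1 + 3 = 4.
Final offense level: 4.
Criminal history: 3 prior points → Category Minimal (0-4).
Level 4 falls in the 1-10 band.
Grid: Level 1-10 × Category Minimal = 0-270 days.
Probation check: level 4 ≤ 17 and category Minimal ≤ Serious → eligible.

Yes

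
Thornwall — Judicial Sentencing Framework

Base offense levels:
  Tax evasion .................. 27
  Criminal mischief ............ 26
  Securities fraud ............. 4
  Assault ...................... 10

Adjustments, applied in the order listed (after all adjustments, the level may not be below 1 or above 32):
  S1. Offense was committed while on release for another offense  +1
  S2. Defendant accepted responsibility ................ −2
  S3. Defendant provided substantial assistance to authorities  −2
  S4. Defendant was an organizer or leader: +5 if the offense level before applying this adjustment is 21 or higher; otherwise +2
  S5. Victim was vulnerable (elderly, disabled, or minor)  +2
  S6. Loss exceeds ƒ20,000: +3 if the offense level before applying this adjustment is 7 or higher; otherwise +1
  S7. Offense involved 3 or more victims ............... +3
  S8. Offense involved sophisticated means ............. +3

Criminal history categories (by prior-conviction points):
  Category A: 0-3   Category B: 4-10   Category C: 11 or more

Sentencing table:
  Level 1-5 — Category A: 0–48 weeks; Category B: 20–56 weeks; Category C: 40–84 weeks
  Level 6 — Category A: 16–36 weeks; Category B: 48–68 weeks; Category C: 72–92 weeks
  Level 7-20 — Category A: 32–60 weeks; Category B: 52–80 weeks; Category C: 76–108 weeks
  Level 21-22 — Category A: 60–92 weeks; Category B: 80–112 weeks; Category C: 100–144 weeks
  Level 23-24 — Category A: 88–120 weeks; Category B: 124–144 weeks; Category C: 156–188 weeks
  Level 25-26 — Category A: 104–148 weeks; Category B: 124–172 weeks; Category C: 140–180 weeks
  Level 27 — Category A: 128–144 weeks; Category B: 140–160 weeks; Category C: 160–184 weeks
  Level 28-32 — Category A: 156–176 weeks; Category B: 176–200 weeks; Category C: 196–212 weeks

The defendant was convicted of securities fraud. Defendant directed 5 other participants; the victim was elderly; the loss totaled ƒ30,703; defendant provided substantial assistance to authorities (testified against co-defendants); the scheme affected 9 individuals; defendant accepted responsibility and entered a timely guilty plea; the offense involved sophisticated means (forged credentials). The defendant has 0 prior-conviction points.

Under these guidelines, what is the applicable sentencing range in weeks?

32-60 weeks

Base offense level for securities fraud: 4.
S2 applies: 4 − 2 = 2.
S3 applies: 2 − 2 = 0.
S4 applies (level before this adjustment is 0 < 21, so +2): 0 + 2 = 2.
S5 applies: 2 + 2 = 4.
S6 applies (level before this adjustment is 4 < 7, so +1): 4 + 1 = 5.
S7 applies: 5 + 3 = 8.
S8 applies: 8 + 3 = 11.
Final offense level: 11.
Criminal history: 0 prior points → Category A (0-3).
Level 11 falls in the 7-20 band.
Grid: Level 7-20 × Category A = 32-60 weeks.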